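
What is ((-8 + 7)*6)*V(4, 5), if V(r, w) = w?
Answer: -30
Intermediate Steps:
((-8 + 7)*6)*V(4, 5) = ((-8 + 7)*6)*5 = -1*6*5 = -6*5 = -30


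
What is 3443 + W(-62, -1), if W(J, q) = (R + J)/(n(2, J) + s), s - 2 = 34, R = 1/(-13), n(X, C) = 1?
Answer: 1655276/481 ≈ 3441.3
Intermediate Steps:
R = -1/13 ≈ -0.076923
s = 36 (s = 2 + 34 = 36)
W(J, q) = -1/481 + J/37 (W(J, q) = (-1/13 + J)/(1 + 36) = (-1/13 + J)/37 = (-1/13 + J)*(1/37) = -1/481 + J/37)
3443 + W(-62, -1) = 3443 + (-1/481 + (1/37)*(-62)) = 3443 + (-1/481 - 62/37) = 3443 - 807/481 = 1655276/481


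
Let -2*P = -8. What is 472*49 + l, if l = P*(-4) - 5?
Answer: 23107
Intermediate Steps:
P = 4 (P = -1/2*(-8) = 4)
l = -21 (l = 4*(-4) - 5 = -16 - 5 = -21)
472*49 + l = 472*49 - 21 = 23128 - 21 = 23107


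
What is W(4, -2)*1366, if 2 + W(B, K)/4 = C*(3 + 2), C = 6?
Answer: 152992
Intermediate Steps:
W(B, K) = 112 (W(B, K) = -8 + 4*(6*(3 + 2)) = -8 + 4*(6*5) = -8 + 4*30 = -8 + 120 = 112)
W(4, -2)*1366 = 112*1366 = 152992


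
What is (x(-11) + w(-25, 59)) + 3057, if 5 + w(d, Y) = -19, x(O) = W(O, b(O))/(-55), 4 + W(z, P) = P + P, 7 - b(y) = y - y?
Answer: 33361/11 ≈ 3032.8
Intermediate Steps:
b(y) = 7 (b(y) = 7 - (y - y) = 7 - 1*0 = 7 + 0 = 7)
W(z, P) = -4 + 2*P (W(z, P) = -4 + (P + P) = -4 + 2*P)
x(O) = -2/11 (x(O) = (-4 + 2*7)/(-55) = (-4 + 14)*(-1/55) = 10*(-1/55) = -2/11)
w(d, Y) = -24 (w(d, Y) = -5 - 19 = -24)
(x(-11) + w(-25, 59)) + 3057 = (-2/11 - 24) + 3057 = -266/11 + 3057 = 33361/11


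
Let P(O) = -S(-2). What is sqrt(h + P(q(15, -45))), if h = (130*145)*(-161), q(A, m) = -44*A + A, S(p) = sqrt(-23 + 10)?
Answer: sqrt(-3034850 - I*sqrt(13)) ≈ 0.e-3 - 1742.1*I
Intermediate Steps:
S(p) = I*sqrt(13) (S(p) = sqrt(-13) = I*sqrt(13))
q(A, m) = -43*A
P(O) = -I*sqrt(13)
h = -3034850 (h = 18850*(-161) = -3034850)
sqrt(h + P(q(15, -45))) = sqrt(-3034850 - I*sqrt(13))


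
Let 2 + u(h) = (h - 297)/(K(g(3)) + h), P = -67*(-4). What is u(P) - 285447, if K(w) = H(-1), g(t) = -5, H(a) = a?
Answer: -76214912/267 ≈ -2.8545e+5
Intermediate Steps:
P = 268
K(w) = -1
u(h) = -2 + (-297 + h)/(-1 + h) (u(h) = -2 + (h - 297)/(-1 + h) = -2 + (-297 + h)/(-1 + h))
u(P) - 285447 = (-295 - 1*268)/(-1 + 268) - 285447 = (-295 - 268)/267 - 285447 = (1/267)*(-563) - 285447 = -563/267 - 285447 = -76214912/267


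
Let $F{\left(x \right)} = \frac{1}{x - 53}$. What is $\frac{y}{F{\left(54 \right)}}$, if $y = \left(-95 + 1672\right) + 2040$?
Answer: $3617$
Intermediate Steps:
$y = 3617$ ($y = 1577 + 2040 = 3617$)
$F{\left(x \right)} = \frac{1}{-53 + x}$
$\frac{y}{F{\left(54 \right)}} = \frac{3617}{\frac{1}{-53 + 54}} = \frac{3617}{1^{-1}} = \frac{3617}{1} = 3617 \cdot 1 = 3617$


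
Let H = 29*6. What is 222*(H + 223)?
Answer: 88134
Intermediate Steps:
H = 174
222*(H + 223) = 222*(174 + 223) = 222*397 = 88134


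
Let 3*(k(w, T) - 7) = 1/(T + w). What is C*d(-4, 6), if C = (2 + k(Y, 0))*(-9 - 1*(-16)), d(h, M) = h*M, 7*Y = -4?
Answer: -1414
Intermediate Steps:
Y = -4/7 (Y = (⅐)*(-4) = -4/7 ≈ -0.57143)
d(h, M) = M*h
k(w, T) = 7 + 1/(3*(T + w))
C = 707/12 (C = (2 + (⅓ + 7*0 + 7*(-4/7))/(0 - 4/7))*(-9 - 1*(-16)) = (2 + (⅓ + 0 - 4)/(-4/7))*(-9 + 16) = (2 - 7/4*(-11/3))*7 = (2 + 77/12)*7 = (101/12)*7 = 707/12 ≈ 58.917)
C*d(-4, 6) = 707*(6*(-4))/12 = (707/12)*(-24) = -1414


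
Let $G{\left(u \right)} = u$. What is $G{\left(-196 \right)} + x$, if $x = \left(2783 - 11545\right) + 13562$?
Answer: $4604$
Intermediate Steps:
$x = 4800$ ($x = -8762 + 13562 = 4800$)
$G{\left(-196 \right)} + x = -196 + 4800 = 4604$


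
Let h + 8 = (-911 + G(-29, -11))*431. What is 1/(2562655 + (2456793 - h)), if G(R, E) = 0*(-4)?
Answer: 1/5412097 ≈ 1.8477e-7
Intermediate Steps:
G(R, E) = 0
h = -392649 (h = -8 + (-911 + 0)*431 = -8 - 911*431 = -8 - 392641 = -392649)
1/(2562655 + (2456793 - h)) = 1/(2562655 + (2456793 - 1*(-392649))) = 1/(2562655 + (2456793 + 392649)) = 1/(2562655 + 2849442) = 1/5412097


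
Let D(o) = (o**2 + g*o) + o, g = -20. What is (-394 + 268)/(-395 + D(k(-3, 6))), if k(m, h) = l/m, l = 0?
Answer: 126/395 ≈ 0.31899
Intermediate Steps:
k(m, h) = 0 (k(m, h) = 0/m = 0)
D(o) = o**2 - 19*o (D(o) = (o**2 - 20*o) + o = o**2 - 19*o)
(-394 + 268)/(-395 + D(k(-3, 6))) = (-394 + 268)/(-395 + 0*(-19 + 0)) = -126/(-395 + 0*(-19)) = -126/(-395 + 0) = -126/(-395) = -126*(-1/395) = 126/395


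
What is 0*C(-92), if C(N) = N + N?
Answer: 0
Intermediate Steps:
C(N) = 2*N
0*C(-92) = 0*(2*(-92)) = 0*(-184) = 0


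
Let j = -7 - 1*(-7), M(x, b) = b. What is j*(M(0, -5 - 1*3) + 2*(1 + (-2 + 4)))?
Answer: 0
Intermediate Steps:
j = 0 (j = -7 + 7 = 0)
j*(M(0, -5 - 1*3) + 2*(1 + (-2 + 4))) = 0*((-5 - 1*3) + 2*(1 + (-2 + 4))) = 0*((-5 - 3) + 2*(1 + 2)) = 0*(-8 + 2*3) = 0*(-8 + 6) = 0*(-2) = 0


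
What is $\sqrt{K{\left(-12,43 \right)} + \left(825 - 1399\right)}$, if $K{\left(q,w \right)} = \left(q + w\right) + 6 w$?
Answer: $i \sqrt{285} \approx 16.882 i$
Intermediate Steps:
$K{\left(q,w \right)} = q + 7 w$
$\sqrt{K{\left(-12,43 \right)} + \left(825 - 1399\right)} = \sqrt{\left(-12 + 7 \cdot 43\right) + \left(825 - 1399\right)} = \sqrt{\left(-12 + 301\right) - 574} = \sqrt{289 - 574} = \sqrt{-285} = i \sqrt{285}$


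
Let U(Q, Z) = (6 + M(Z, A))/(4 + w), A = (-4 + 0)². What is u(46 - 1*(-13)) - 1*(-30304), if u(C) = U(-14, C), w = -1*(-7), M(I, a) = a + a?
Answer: 333382/11 ≈ 30307.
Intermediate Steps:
A = 16 (A = (-4)² = 16)
M(I, a) = 2*a
w = 7
U(Q, Z) = 38/11 (U(Q, Z) = (6 + 2*16)/(4 + 7) = (6 + 32)/11 = 38*(1/11) = 38/11)
u(C) = 38/11
u(46 - 1*(-13)) - 1*(-30304) = 38/11 - 1*(-30304) = 38/11 + 30304 = 333382/11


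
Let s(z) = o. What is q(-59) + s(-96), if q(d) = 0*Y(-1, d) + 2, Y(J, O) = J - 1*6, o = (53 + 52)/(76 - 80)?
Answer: -97/4 ≈ -24.250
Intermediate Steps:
o = -105/4 (o = 105/(-4) = 105*(-¼) = -105/4 ≈ -26.250)
s(z) = -105/4
Y(J, O) = -6 + J (Y(J, O) = J - 6 = -6 + J)
q(d) = 2 (q(d) = 0*(-6 - 1) + 2 = 0*(-7) + 2 = 0 + 2 = 2)
q(-59) + s(-96) = 2 - 105/4 = -97/4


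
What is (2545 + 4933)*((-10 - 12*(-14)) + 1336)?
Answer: 11172132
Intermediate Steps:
(2545 + 4933)*((-10 - 12*(-14)) + 1336) = 7478*((-10 + 168) + 1336) = 7478*(158 + 1336) = 7478*1494 = 11172132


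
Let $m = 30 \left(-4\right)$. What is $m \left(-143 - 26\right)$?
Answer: $20280$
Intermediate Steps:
$m = -120$
$m \left(-143 - 26\right) = - 120 \left(-143 - 26\right) = \left(-120\right) \left(-169\right) = 20280$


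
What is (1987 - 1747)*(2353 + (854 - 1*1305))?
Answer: 456480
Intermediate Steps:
(1987 - 1747)*(2353 + (854 - 1*1305)) = 240*(2353 + (854 - 1305)) = 240*(2353 - 451) = 240*1902 = 456480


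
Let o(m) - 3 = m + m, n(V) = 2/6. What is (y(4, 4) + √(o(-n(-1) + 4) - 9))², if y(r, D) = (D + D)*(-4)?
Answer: 3076/3 - 128*√3/3 ≈ 951.43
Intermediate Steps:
n(V) = ⅓ (n(V) = 2*(⅙) = ⅓)
o(m) = 3 + 2*m (o(m) = 3 + (m + m) = 3 + 2*m)
y(r, D) = -8*D (y(r, D) = (2*D)*(-4) = -8*D)
(y(4, 4) + √(o(-n(-1) + 4) - 9))² = (-8*4 + √((3 + 2*(-1*⅓ + 4)) - 9))² = (-32 + √((3 + 2*(-⅓ + 4)) - 9))² = (-32 + √((3 + 2*(11/3)) - 9))² = (-32 + √((3 + 22/3) - 9))² = (-32 + √(31/3 - 9))² = (-32 + √(4/3))² = (-32 + 2*√3/3)²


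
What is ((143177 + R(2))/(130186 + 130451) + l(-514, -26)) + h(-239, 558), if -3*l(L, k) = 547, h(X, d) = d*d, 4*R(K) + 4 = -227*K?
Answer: 162211198235/521274 ≈ 3.1118e+5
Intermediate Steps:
R(K) = -1 - 227*K/4 (R(K) = -1 + (-227*K)/4 = -1 - 227*K/4)
h(X, d) = d**2
l(L, k) = -547/3 (l(L, k) = -1/3*547 = -547/3)
((143177 + R(2))/(130186 + 130451) + l(-514, -26)) + h(-239, 558) = ((143177 + (-1 - 227/4*2))/(130186 + 130451) - 547/3) + 558**2 = ((143177 + (-1 - 227/2))/260637 - 547/3) + 311364 = ((143177 - 229/2)*(1/260637) - 547/3) + 311364 = ((286125/2)*(1/260637) - 547/3) + 311364 = (95375/173758 - 547/3) + 311364 = -94759501/521274 + 311364 = 162211198235/521274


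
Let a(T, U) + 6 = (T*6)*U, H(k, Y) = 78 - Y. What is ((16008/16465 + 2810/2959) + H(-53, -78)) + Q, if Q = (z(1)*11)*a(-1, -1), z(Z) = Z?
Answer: 7693944182/48719935 ≈ 157.92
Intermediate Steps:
a(T, U) = -6 + 6*T*U (a(T, U) = -6 + (T*6)*U = -6 + (6*T)*U = -6 + 6*T*U)
Q = 0 (Q = (1*11)*(-6 + 6*(-1)*(-1)) = 11*(-6 + 6) = 11*0 = 0)
((16008/16465 + 2810/2959) + H(-53, -78)) + Q = ((16008/16465 + 2810/2959) + (78 - 1*(-78))) + 0 = ((16008*(1/16465) + 2810*(1/2959)) + (78 + 78)) + 0 = ((16008/16465 + 2810/2959) + 156) + 0 = (93634322/48719935 + 156) + 0 = 7693944182/48719935 + 0 = 7693944182/48719935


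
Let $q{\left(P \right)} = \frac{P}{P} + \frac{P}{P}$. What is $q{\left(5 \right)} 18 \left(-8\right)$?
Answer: $-288$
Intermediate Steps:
$q{\left(P \right)} = 2$ ($q{\left(P \right)} = 1 + 1 = 2$)
$q{\left(5 \right)} 18 \left(-8\right) = 2 \cdot 18 \left(-8\right) = 36 \left(-8\right) = -288$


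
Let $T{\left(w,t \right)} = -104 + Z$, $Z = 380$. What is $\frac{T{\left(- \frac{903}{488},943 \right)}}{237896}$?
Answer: $\frac{69}{59474} \approx 0.0011602$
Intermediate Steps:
$T{\left(w,t \right)} = 276$ ($T{\left(w,t \right)} = -104 + 380 = 276$)
$\frac{T{\left(- \frac{903}{488},943 \right)}}{237896} = \frac{276}{237896} = 276 \cdot \frac{1}{237896} = \frac{69}{59474}$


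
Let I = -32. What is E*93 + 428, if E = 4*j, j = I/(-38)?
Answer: 14084/19 ≈ 741.26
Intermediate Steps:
j = 16/19 (j = -32/(-38) = -32*(-1/38) = 16/19 ≈ 0.84210)
E = 64/19 (E = 4*(16/19) = 64/19 ≈ 3.3684)
E*93 + 428 = (64/19)*93 + 428 = 5952/19 + 428 = 14084/19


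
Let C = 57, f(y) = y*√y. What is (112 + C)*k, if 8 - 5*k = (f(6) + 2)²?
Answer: -35828/5 - 4056*√6/5 ≈ -9152.6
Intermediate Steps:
f(y) = y^(3/2)
k = 8/5 - (2 + 6*√6)²/5 (k = 8/5 - (6^(3/2) + 2)²/5 = 8/5 - (6*√6 + 2)²/5 = 8/5 - (2 + 6*√6)²/5 ≈ -54.158)
(112 + C)*k = (112 + 57)*(-212/5 - 24*√6/5) = 169*(-212/5 - 24*√6/5) = -35828/5 - 4056*√6/5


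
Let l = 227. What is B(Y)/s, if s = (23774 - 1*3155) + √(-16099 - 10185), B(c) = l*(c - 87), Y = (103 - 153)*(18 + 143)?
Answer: -38085334281/425169445 + 3694198*I*√6571/425169445 ≈ -89.577 + 0.70433*I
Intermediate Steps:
Y = -8050 (Y = -50*161 = -8050)
B(c) = -19749 + 227*c (B(c) = 227*(c - 87) = 227*(-87 + c) = -19749 + 227*c)
s = 20619 + 2*I*√6571 (s = (23774 - 3155) + √(-26284) = 20619 + 2*I*√6571 ≈ 20619.0 + 162.12*I)
B(Y)/s = (-19749 + 227*(-8050))/(20619 + 2*I*√6571) = (-19749 - 1827350)/(20619 + 2*I*√6571) = -1847099/(20619 + 2*I*√6571)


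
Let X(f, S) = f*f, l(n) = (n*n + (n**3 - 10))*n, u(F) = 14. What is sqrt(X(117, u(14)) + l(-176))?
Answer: sqrt(954076249) ≈ 30888.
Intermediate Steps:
l(n) = n*(-10 + n**2 + n**3) (l(n) = (n**2 + (-10 + n**3))*n = (-10 + n**2 + n**3)*n = n*(-10 + n**2 + n**3))
X(f, S) = f**2
sqrt(X(117, u(14)) + l(-176)) = sqrt(117**2 - 176*(-10 + (-176)**2 + (-176)**3)) = sqrt(13689 - 176*(-10 + 30976 - 5451776)) = sqrt(13689 - 176*(-5420810)) = sqrt(13689 + 954062560) = sqrt(954076249)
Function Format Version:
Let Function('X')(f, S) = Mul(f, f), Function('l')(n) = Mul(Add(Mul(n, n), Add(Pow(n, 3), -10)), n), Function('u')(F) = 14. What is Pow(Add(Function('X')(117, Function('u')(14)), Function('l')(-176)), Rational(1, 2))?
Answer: Pow(954076249, Rational(1, 2)) ≈ 30888.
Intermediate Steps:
Function('l')(n) = Mul(n, Add(-10, Pow(n, 2), Pow(n, 3))) (Function('l')(n) = Mul(Add(Pow(n, 2), Add(-10, Pow(n, 3))), n) = Mul(Add(-10, Pow(n, 2), Pow(n, 3)), n) = Mul(n, Add(-10, Pow(n, 2), Pow(n, 3))))
Function('X')(f, S) = Pow(f, 2)
Pow(Add(Function('X')(117, Function('u')(14)), Function('l')(-176)), Rational(1, 2)) = Pow(Add(Pow(117, 2), Mul(-176, Add(-10, Pow(-176, 2), Pow(-176, 3)))), Rational(1, 2)) = Pow(Add(13689, Mul(-176, Add(-10, 30976, -5451776))), Rational(1, 2)) = Pow(Add(13689, Mul(-176, -5420810)), Rational(1, 2)) = Pow(Add(13689, 954062560), Rational(1, 2)) = Pow(954076249, Rational(1, 2))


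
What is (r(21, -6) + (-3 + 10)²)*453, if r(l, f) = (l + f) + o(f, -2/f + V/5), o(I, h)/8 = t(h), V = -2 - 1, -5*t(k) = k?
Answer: 729632/25 ≈ 29185.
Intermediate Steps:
t(k) = -k/5
V = -3
o(I, h) = -8*h/5 (o(I, h) = 8*(-h/5) = -8*h/5)
r(l, f) = 24/25 + f + l + 16/(5*f) (r(l, f) = (l + f) - 8*(-2/f - 3/5)/5 = (f + l) - 8*(-2/f - 3*⅕)/5 = (f + l) - 8*(-2/f - ⅗)/5 = (f + l) - 8*(-⅗ - 2/f)/5 = (f + l) + (24/25 + 16/(5*f)) = 24/25 + f + l + 16/(5*f))
(r(21, -6) + (-3 + 10)²)*453 = ((24/25 - 6 + 21 + (16/5)/(-6)) + (-3 + 10)²)*453 = ((24/25 - 6 + 21 + (16/5)*(-⅙)) + 7²)*453 = ((24/25 - 6 + 21 - 8/15) + 49)*453 = (1157/75 + 49)*453 = (4832/75)*453 = 729632/25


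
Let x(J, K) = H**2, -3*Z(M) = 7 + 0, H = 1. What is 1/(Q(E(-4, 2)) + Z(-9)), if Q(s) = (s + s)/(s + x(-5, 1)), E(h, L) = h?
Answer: 3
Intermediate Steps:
Z(M) = -7/3 (Z(M) = -(7 + 0)/3 = -1/3*7 = -7/3)
x(J, K) = 1 (x(J, K) = 1**2 = 1)
Q(s) = 2*s/(1 + s) (Q(s) = (s + s)/(s + 1) = (2*s)/(1 + s) = 2*s/(1 + s))
1/(Q(E(-4, 2)) + Z(-9)) = 1/(2*(-4)/(1 - 4) - 7/3) = 1/(2*(-4)/(-3) - 7/3) = 1/(2*(-4)*(-1/3) - 7/3) = 1/(8/3 - 7/3) = 1/(1/3) = 3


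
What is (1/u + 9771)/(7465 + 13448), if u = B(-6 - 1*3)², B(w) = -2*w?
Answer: 3165805/6775812 ≈ 0.46722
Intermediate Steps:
u = 324 (u = (-2*(-6 - 1*3))² = (-2*(-6 - 3))² = (-2*(-9))² = 18² = 324)
(1/u + 9771)/(7465 + 13448) = (1/324 + 9771)/(7465 + 13448) = (1/324 + 9771)/20913 = (3165805/324)*(1/20913) = 3165805/6775812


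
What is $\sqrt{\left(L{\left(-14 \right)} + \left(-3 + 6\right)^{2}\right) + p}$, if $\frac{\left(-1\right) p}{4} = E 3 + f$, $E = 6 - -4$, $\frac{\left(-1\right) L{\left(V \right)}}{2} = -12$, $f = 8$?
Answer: $i \sqrt{119} \approx 10.909 i$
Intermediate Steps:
$L{\left(V \right)} = 24$ ($L{\left(V \right)} = \left(-2\right) \left(-12\right) = 24$)
$E = 10$ ($E = 6 + 4 = 10$)
$p = -152$ ($p = - 4 \left(10 \cdot 3 + 8\right) = - 4 \left(30 + 8\right) = \left(-4\right) 38 = -152$)
$\sqrt{\left(L{\left(-14 \right)} + \left(-3 + 6\right)^{2}\right) + p} = \sqrt{\left(24 + \left(-3 + 6\right)^{2}\right) - 152} = \sqrt{\left(24 + 3^{2}\right) - 152} = \sqrt{\left(24 + 9\right) - 152} = \sqrt{33 - 152} = \sqrt{-119} = i \sqrt{119}$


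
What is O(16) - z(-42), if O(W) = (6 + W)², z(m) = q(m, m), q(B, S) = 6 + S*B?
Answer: -1286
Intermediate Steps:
q(B, S) = 6 + B*S
z(m) = 6 + m² (z(m) = 6 + m*m = 6 + m²)
O(16) - z(-42) = (6 + 16)² - (6 + (-42)²) = 22² - (6 + 1764) = 484 - 1*1770 = 484 - 1770 = -1286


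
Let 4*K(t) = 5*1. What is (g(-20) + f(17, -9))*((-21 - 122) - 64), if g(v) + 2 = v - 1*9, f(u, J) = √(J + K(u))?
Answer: 6417 - 207*I*√31/2 ≈ 6417.0 - 576.26*I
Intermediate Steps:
K(t) = 5/4 (K(t) = (5*1)/4 = (¼)*5 = 5/4)
f(u, J) = √(5/4 + J) (f(u, J) = √(J + 5/4) = √(5/4 + J))
g(v) = -11 + v (g(v) = -2 + (v - 1*9) = -2 + (v - 9) = -2 + (-9 + v) = -11 + v)
(g(-20) + f(17, -9))*((-21 - 122) - 64) = ((-11 - 20) + √(5 + 4*(-9))/2)*((-21 - 122) - 64) = (-31 + √(5 - 36)/2)*(-143 - 64) = (-31 + √(-31)/2)*(-207) = (-31 + (I*√31)/2)*(-207) = (-31 + I*√31/2)*(-207) = 6417 - 207*I*√31/2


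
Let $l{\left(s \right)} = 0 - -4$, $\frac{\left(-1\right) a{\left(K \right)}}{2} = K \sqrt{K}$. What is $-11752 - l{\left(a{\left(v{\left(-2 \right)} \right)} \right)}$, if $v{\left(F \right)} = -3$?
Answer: $-11756$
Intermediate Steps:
$a{\left(K \right)} = - 2 K^{\frac{3}{2}}$ ($a{\left(K \right)} = - 2 K \sqrt{K} = - 2 K^{\frac{3}{2}}$)
$l{\left(s \right)} = 4$ ($l{\left(s \right)} = 0 + 4 = 4$)
$-11752 - l{\left(a{\left(v{\left(-2 \right)} \right)} \right)} = -11752 - 4 = -11756$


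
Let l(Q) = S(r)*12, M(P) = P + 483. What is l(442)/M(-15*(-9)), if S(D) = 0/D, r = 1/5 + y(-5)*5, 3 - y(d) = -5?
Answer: 0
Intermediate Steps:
M(P) = 483 + P
y(d) = 8 (y(d) = 3 - 1*(-5) = 3 + 5 = 8)
r = 201/5 (r = 1/5 + 8*5 = 1/5 + 40 = 201/5 ≈ 40.200)
S(D) = 0
l(Q) = 0 (l(Q) = 0*12 = 0)
l(442)/M(-15*(-9)) = 0/(483 - 15*(-9)) = 0/(483 + 135) = 0/618 = 0*(1/618) = 0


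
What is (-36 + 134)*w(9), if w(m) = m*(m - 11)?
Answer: -1764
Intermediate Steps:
w(m) = m*(-11 + m)
(-36 + 134)*w(9) = (-36 + 134)*(9*(-11 + 9)) = 98*(9*(-2)) = 98*(-18) = -1764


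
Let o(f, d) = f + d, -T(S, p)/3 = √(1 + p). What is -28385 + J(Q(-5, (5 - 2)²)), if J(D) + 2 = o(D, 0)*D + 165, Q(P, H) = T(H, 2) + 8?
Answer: -28131 - 48*√3 ≈ -28214.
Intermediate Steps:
T(S, p) = -3*√(1 + p)
Q(P, H) = 8 - 3*√3 (Q(P, H) = -3*√(1 + 2) + 8 = -3*√3 + 8 = 8 - 3*√3)
o(f, d) = d + f
J(D) = 163 + D² (J(D) = -2 + ((0 + D)*D + 165) = -2 + (D*D + 165) = -2 + (D² + 165) = -2 + (165 + D²) = 163 + D²)
-28385 + J(Q(-5, (5 - 2)²)) = -28385 + (163 + (8 - 3*√3)²) = -28222 + (8 - 3*√3)²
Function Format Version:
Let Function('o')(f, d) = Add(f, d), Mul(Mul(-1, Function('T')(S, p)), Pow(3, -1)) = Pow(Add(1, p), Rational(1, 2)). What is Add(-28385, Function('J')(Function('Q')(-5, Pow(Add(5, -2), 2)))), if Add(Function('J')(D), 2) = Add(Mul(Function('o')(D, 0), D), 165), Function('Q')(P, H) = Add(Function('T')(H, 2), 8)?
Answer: Add(-28131, Mul(-48, Pow(3, Rational(1, 2)))) ≈ -28214.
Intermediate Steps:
Function('T')(S, p) = Mul(-3, Pow(Add(1, p), Rational(1, 2)))
Function('Q')(P, H) = Add(8, Mul(-3, Pow(3, Rational(1, 2)))) (Function('Q')(P, H) = Add(Mul(-3, Pow(Add(1, 2), Rational(1, 2))), 8) = Add(Mul(-3, Pow(3, Rational(1, 2))), 8) = Add(8, Mul(-3, Pow(3, Rational(1, 2)))))
Function('o')(f, d) = Add(d, f)
Function('J')(D) = Add(163, Pow(D, 2)) (Function('J')(D) = Add(-2, Add(Mul(Add(0, D), D), 165)) = Add(-2, Add(Mul(D, D), 165)) = Add(-2, Add(Pow(D, 2), 165)) = Add(-2, Add(165, Pow(D, 2))) = Add(163, Pow(D, 2)))
Add(-28385, Function('J')(Function('Q')(-5, Pow(Add(5, -2), 2)))) = Add(-28385, Add(163, Pow(Add(8, Mul(-3, Pow(3, Rational(1, 2)))), 2))) = Add(-28222, Pow(Add(8, Mul(-3, Pow(3, Rational(1, 2)))), 2))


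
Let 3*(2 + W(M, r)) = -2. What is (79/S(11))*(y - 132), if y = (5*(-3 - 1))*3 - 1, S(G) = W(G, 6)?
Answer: 45741/8 ≈ 5717.6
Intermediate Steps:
W(M, r) = -8/3 (W(M, r) = -2 + (⅓)*(-2) = -2 - ⅔ = -8/3)
S(G) = -8/3
y = -61 (y = (5*(-4))*3 - 1 = -20*3 - 1 = -60 - 1 = -61)
(79/S(11))*(y - 132) = (79/(-8/3))*(-61 - 132) = (79*(-3/8))*(-193) = -237/8*(-193) = 45741/8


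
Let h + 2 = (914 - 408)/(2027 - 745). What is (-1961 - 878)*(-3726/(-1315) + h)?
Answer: -2939020809/842915 ≈ -3486.7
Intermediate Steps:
h = -1029/641 (h = -2 + (914 - 408)/(2027 - 745) = -2 + 506/1282 = -2 + 506*(1/1282) = -2 + 253/641 = -1029/641 ≈ -1.6053)
(-1961 - 878)*(-3726/(-1315) + h) = (-1961 - 878)*(-3726/(-1315) - 1029/641) = -2839*(-3726*(-1/1315) - 1029/641) = -2839*(3726/1315 - 1029/641) = -2839*1035231/842915 = -2939020809/842915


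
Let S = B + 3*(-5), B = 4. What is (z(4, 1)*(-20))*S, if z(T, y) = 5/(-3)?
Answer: -1100/3 ≈ -366.67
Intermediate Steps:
z(T, y) = -5/3 (z(T, y) = 5*(-1/3) = -5/3)
S = -11 (S = 4 + 3*(-5) = 4 - 15 = -11)
(z(4, 1)*(-20))*S = -5/3*(-20)*(-11) = (100/3)*(-11) = -1100/3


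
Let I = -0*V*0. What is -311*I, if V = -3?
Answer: 0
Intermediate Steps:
I = 0 (I = -0*(-3)*0 = -0*0 = -1*0 = 0)
-311*I = -311*0 = 0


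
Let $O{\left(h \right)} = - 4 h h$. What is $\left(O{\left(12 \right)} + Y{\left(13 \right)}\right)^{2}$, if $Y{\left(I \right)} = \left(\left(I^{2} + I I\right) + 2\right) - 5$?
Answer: $58081$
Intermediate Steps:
$Y{\left(I \right)} = -3 + 2 I^{2}$ ($Y{\left(I \right)} = \left(\left(I^{2} + I^{2}\right) + 2\right) - 5 = \left(2 I^{2} + 2\right) - 5 = \left(2 + 2 I^{2}\right) - 5 = -3 + 2 I^{2}$)
$O{\left(h \right)} = - 4 h^{2}$
$\left(O{\left(12 \right)} + Y{\left(13 \right)}\right)^{2} = \left(- 4 \cdot 12^{2} - \left(3 - 2 \cdot 13^{2}\right)\right)^{2} = \left(\left(-4\right) 144 + \left(-3 + 2 \cdot 169\right)\right)^{2} = \left(-576 + \left(-3 + 338\right)\right)^{2} = \left(-576 + 335\right)^{2} = \left(-241\right)^{2} = 58081$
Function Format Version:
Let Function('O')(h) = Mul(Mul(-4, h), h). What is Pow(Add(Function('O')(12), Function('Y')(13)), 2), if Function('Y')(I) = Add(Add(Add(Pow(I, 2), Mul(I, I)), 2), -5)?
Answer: 58081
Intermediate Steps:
Function('Y')(I) = Add(-3, Mul(2, Pow(I, 2))) (Function('Y')(I) = Add(Add(Add(Pow(I, 2), Pow(I, 2)), 2), -5) = Add(Add(Mul(2, Pow(I, 2)), 2), -5) = Add(Add(2, Mul(2, Pow(I, 2))), -5) = Add(-3, Mul(2, Pow(I, 2))))
Function('O')(h) = Mul(-4, Pow(h, 2))
Pow(Add(Function('O')(12), Function('Y')(13)), 2) = Pow(Add(Mul(-4, Pow(12, 2)), Add(-3, Mul(2, Pow(13, 2)))), 2) = Pow(Add(Mul(-4, 144), Add(-3, Mul(2, 169))), 2) = Pow(Add(-576, Add(-3, 338)), 2) = Pow(Add(-576, 335), 2) = Pow(-241, 2) = 58081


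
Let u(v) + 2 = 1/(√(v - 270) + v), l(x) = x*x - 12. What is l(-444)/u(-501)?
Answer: -99359366580/1009093 + 197124*I*√771/1009093 ≈ -98464.0 + 5.4242*I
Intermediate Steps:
l(x) = -12 + x² (l(x) = x² - 12 = -12 + x²)
u(v) = -2 + 1/(v + √(-270 + v)) (u(v) = -2 + 1/(√(v - 270) + v) = -2 + 1/(√(-270 + v) + v) = -2 + 1/(v + √(-270 + v)))
l(-444)/u(-501) = (-12 + (-444)²)/(((1 - 2*(-501) - 2*√(-270 - 501))/(-501 + √(-270 - 501)))) = (-12 + 197136)/(((1 + 1002 - 2*I*√771)/(-501 + √(-771)))) = 197124/(((1 + 1002 - 2*I*√771)/(-501 + I*√771))) = 197124/(((1003 - 2*I*√771)/(-501 + I*√771))) = 197124*((-501 + I*√771)/(1003 - 2*I*√771)) = 197124*(-501 + I*√771)/(1003 - 2*I*√771)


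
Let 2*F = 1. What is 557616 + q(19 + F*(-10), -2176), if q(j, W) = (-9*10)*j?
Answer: 556356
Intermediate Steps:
F = ½ (F = (½)*1 = ½ ≈ 0.50000)
q(j, W) = -90*j
557616 + q(19 + F*(-10), -2176) = 557616 - 90*(19 + (½)*(-10)) = 557616 - 90*(19 - 5) = 557616 - 90*14 = 557616 - 1260 = 556356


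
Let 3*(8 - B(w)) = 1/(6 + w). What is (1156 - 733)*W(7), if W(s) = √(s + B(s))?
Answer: 282*√5694/13 ≈ 1636.9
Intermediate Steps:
B(w) = 8 - 1/(3*(6 + w))
W(s) = √(s + (143 + 24*s)/(3*(6 + s)))
(1156 - 733)*W(7) = (1156 - 733)*(√3*√((143 + 3*7² + 42*7)/(6 + 7))/3) = 423*(√3*√((143 + 3*49 + 294)/13)/3) = 423*(√3*√((143 + 147 + 294)/13)/3) = 423*(√3*√((1/13)*584)/3) = 423*(√3*√(584/13)/3) = 423*(√3*(2*√1898/13)/3) = 423*(2*√5694/39) = 282*√5694/13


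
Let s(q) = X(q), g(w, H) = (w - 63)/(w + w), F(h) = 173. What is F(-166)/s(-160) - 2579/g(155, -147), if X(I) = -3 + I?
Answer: -65166393/7498 ≈ -8691.2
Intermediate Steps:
g(w, H) = (-63 + w)/(2*w) (g(w, H) = (-63 + w)/((2*w)) = (-63 + w)*(1/(2*w)) = (-63 + w)/(2*w))
s(q) = -3 + q
F(-166)/s(-160) - 2579/g(155, -147) = 173/(-3 - 160) - 2579*310/(-63 + 155) = 173/(-163) - 2579/((1/2)*(1/155)*92) = 173*(-1/163) - 2579/46/155 = -173/163 - 2579*155/46 = -173/163 - 399745/46 = -65166393/7498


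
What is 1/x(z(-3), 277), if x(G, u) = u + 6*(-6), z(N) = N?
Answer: 1/241 ≈ 0.0041494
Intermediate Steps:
x(G, u) = -36 + u (x(G, u) = u - 36 = -36 + u)
1/x(z(-3), 277) = 1/(-36 + 277) = 1/241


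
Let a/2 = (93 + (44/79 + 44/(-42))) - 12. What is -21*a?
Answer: -267130/79 ≈ -3381.4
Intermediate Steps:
a = 267130/1659 (a = 2*((93 + (44/79 + 44/(-42))) - 12) = 2*((93 + (44*(1/79) + 44*(-1/42))) - 12) = 2*((93 + (44/79 - 22/21)) - 12) = 2*((93 - 814/1659) - 12) = 2*(153473/1659 - 12) = 2*(133565/1659) = 267130/1659 ≈ 161.02)
-21*a = -21*267130/1659 = -267130/79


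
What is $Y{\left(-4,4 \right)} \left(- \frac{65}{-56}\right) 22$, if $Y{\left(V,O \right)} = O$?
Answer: $\frac{715}{7} \approx 102.14$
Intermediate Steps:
$Y{\left(-4,4 \right)} \left(- \frac{65}{-56}\right) 22 = 4 \left(- \frac{65}{-56}\right) 22 = 4 \left(\left(-65\right) \left(- \frac{1}{56}\right)\right) 22 = 4 \cdot \frac{65}{56} \cdot 22 = \frac{65}{14} \cdot 22 = \frac{715}{7}$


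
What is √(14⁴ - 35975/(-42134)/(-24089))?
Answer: √39574466364917496490166/1014965926 ≈ 196.00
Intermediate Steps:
√(14⁴ - 35975/(-42134)/(-24089)) = √(38416 - 35975*(-1/42134)*(-1/24089)) = √(38416 + (35975/42134)*(-1/24089)) = √(38416 - 35975/1014965926) = √(38990930977241/1014965926) = √39574466364917496490166/1014965926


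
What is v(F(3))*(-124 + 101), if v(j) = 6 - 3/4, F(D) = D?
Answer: -483/4 ≈ -120.75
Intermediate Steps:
v(j) = 21/4 (v(j) = 6 - 3/4 = 21/4)
v(F(3))*(-124 + 101) = 21*(-124 + 101)/4 = (21/4)*(-23) = -483/4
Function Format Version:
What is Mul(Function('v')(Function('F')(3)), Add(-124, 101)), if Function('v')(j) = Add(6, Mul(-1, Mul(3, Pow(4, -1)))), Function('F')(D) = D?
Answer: Rational(-483, 4) ≈ -120.75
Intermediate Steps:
Function('v')(j) = Rational(21, 4) (Function('v')(j) = Add(6, Mul(-1, Mul(3, Rational(1, 4)))) = Add(6, Mul(-1, Rational(3, 4))) = Add(6, Rational(-3, 4)) = Rational(21, 4))
Mul(Function('v')(Function('F')(3)), Add(-124, 101)) = Mul(Rational(21, 4), Add(-124, 101)) = Mul(Rational(21, 4), -23) = Rational(-483, 4)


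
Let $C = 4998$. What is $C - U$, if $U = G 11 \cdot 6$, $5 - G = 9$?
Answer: $5262$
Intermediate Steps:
$G = -4$ ($G = 5 - 9 = -4$)
$U = -264$ ($U = \left(-4\right) 11 \cdot 6 = \left(-44\right) 6 = -264$)
$C - U = 4998 - -264 = 4998 + 264 = 5262$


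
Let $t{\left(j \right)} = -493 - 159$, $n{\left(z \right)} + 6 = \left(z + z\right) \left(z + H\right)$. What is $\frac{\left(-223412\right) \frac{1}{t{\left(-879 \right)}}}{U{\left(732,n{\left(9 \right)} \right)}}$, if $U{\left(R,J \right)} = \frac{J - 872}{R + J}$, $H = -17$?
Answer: $- \frac{2321889}{11899} \approx -195.13$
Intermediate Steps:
$n{\left(z \right)} = -6 + 2 z \left(-17 + z\right)$ ($n{\left(z \right)} = -6 + \left(z + z\right) \left(z - 17\right) = -6 + 2 z \left(-17 + z\right)$)
$t{\left(j \right)} = -652$ ($t{\left(j \right)} = -493 - 159 = -652$)
$U{\left(R,J \right)} = \frac{-872 + J}{J + R}$
$\frac{\left(-223412\right) \frac{1}{t{\left(-879 \right)}}}{U{\left(732,n{\left(9 \right)} \right)}} = \frac{\left(-223412\right) \frac{1}{-652}}{\frac{1}{\left(-6 - 306 + 2 \cdot 9^{2}\right) + 732} \left(-872 - \left(312 - 162\right)\right)} = \frac{\left(-223412\right) \left(- \frac{1}{652}\right)}{\frac{1}{\left(-6 - 306 + 2 \cdot 81\right) + 732} \left(-872 - 150\right)} = \frac{55853}{163 \frac{-872 - 150}{\left(-6 - 306 + 162\right) + 732}} = \frac{55853}{163 \frac{-872 - 150}{-150 + 732}} = \frac{55853}{163 \cdot \frac{1}{582} \left(-1022\right)} = \frac{55853}{163 \left(- \frac{511}{291}\right)} = \frac{55853}{163} \left(- \frac{291}{511}\right) = - \frac{2321889}{11899}$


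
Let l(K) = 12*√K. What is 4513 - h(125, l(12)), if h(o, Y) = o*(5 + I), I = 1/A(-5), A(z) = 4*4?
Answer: 62083/16 ≈ 3880.2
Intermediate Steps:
A(z) = 16
I = 1/16 ≈ 0.062500
h(o, Y) = 81*o/16 (h(o, Y) = o*(5 + 1/16) = o*(81/16) = 81*o/16)
4513 - h(125, l(12)) = 4513 - 81*125/16 = 4513 - 1*10125/16 = 4513 - 10125/16 = 62083/16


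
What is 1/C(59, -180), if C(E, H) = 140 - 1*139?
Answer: 1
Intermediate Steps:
C(E, H) = 1 (C(E, H) = 140 - 139 = 1)
1/C(59, -180) = 1/1 = 1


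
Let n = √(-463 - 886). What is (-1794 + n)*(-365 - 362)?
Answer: 1304238 - 727*I*√1349 ≈ 1.3042e+6 - 26702.0*I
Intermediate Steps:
n = I*√1349 (n = √(-1349) = I*√1349 ≈ 36.729*I)
(-1794 + n)*(-365 - 362) = (-1794 + I*√1349)*(-365 - 362) = (-1794 + I*√1349)*(-727) = 1304238 - 727*I*√1349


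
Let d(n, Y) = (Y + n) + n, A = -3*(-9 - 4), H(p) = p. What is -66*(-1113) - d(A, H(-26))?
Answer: 73406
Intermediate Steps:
A = 39 (A = -3*(-13) = 39)
d(n, Y) = Y + 2*n
-66*(-1113) - d(A, H(-26)) = -66*(-1113) - (-26 + 2*39) = 73458 - (-26 + 78) = 73458 - 1*52 = 73458 - 52 = 73406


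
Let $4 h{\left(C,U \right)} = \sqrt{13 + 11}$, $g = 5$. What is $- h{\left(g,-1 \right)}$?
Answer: $- \frac{\sqrt{6}}{2} \approx -1.2247$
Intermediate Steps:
$h{\left(C,U \right)} = \frac{\sqrt{6}}{2}$ ($h{\left(C,U \right)} = \frac{\sqrt{13 + 11}}{4} = \frac{\sqrt{24}}{4} = \frac{2 \sqrt{6}}{4} = \frac{\sqrt{6}}{2}$)
$- h{\left(g,-1 \right)} = - \frac{\sqrt{6}}{2}$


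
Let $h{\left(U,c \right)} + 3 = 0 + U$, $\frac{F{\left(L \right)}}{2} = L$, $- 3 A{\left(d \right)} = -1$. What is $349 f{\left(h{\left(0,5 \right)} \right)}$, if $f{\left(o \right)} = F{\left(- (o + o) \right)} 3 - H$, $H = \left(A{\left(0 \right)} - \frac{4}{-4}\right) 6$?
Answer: $9772$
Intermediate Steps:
$A{\left(d \right)} = \frac{1}{3}$ ($A{\left(d \right)} = \left(- \frac{1}{3}\right) \left(-1\right) = \frac{1}{3}$)
$F{\left(L \right)} = 2 L$
$h{\left(U,c \right)} = -3 + U$ ($h{\left(U,c \right)} = -3 + \left(0 + U\right) = -3 + U$)
$H = 8$ ($H = \left(\frac{1}{3} - \frac{4}{-4}\right) 6 = \left(\frac{1}{3} - -1\right) 6 = \left(\frac{1}{3} + 1\right) 6 = \frac{4}{3} \cdot 6 = 8$)
$f{\left(o \right)} = -8 - 12 o$ ($f{\left(o \right)} = 2 \left(- (o + o)\right) 3 - 8 = 2 \left(- 2 o\right) 3 - 8 = - 4 o 3 - 8 = - 12 o - 8 = -8 - 12 o$)
$349 f{\left(h{\left(0,5 \right)} \right)} = 349 \left(-8 - 12 \left(-3 + 0\right)\right) = 349 \left(-8 - -36\right) = 349 \left(-8 + 36\right) = 349 \cdot 28 = 9772$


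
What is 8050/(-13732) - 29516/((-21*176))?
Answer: 23472557/3172092 ≈ 7.3997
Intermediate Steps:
8050/(-13732) - 29516/((-21*176)) = 8050*(-1/13732) - 29516/(-3696) = -4025/6866 - 29516*(-1/3696) = -4025/6866 + 7379/924 = 23472557/3172092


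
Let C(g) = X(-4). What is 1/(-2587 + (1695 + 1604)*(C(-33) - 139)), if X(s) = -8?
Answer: -1/487540 ≈ -2.0511e-6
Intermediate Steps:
C(g) = -8
1/(-2587 + (1695 + 1604)*(C(-33) - 139)) = 1/(-2587 + (1695 + 1604)*(-8 - 139)) = 1/(-2587 + 3299*(-147)) = 1/(-2587 - 484953) = 1/(-487540) = -1/487540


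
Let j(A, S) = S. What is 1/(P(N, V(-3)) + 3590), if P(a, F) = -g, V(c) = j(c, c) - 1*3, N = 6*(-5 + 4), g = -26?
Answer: 1/3616 ≈ 0.00027655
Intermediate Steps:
N = -6 (N = 6*(-1) = -6)
V(c) = -3 + c (V(c) = c - 1*3 = c - 3 = -3 + c)
P(a, F) = 26 (P(a, F) = -1*(-26) = 26)
1/(P(N, V(-3)) + 3590) = 1/(26 + 3590) = 1/3616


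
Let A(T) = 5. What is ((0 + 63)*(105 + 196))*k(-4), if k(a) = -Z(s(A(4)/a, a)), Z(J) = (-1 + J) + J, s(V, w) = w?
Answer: 170667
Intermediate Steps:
Z(J) = -1 + 2*J
k(a) = 1 - 2*a (k(a) = -(-1 + 2*a) = 1 - 2*a)
((0 + 63)*(105 + 196))*k(-4) = ((0 + 63)*(105 + 196))*(1 - 2*(-4)) = (63*301)*(1 + 8) = 18963*9 = 170667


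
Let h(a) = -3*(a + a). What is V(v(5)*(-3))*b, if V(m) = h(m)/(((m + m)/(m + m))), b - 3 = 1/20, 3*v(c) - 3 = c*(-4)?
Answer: -3111/10 ≈ -311.10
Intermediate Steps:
v(c) = 1 - 4*c/3 (v(c) = 1 + (c*(-4))/3 = 1 + (-4*c)/3 = 1 - 4*c/3)
b = 61/20 (b = 3 + 1/20 = 61/20 ≈ 3.0500)
h(a) = -6*a
V(m) = -6*m (V(m) = (-6*m)/(((m + m)/(m + m))) = (-6*m)/(((2*m)/((2*m)))) = (-6*m)/(((2*m)*(1/(2*m)))) = -6*m/1 = -6*m*1 = -6*m)
V(v(5)*(-3))*b = -6*(1 - 4/3*5)*(-3)*(61/20) = -6*(1 - 20/3)*(-3)*(61/20) = -(-34)*(-3)*(61/20) = -6*17*(61/20) = -102*61/20 = -3111/10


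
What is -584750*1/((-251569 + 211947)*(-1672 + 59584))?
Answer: 292375/1147294632 ≈ 0.00025484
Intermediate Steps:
-584750*1/((-251569 + 211947)*(-1672 + 59584)) = -584750/((-39622*57912)) = -584750/(-2294589264) = -584750*(-1/2294589264) = 292375/1147294632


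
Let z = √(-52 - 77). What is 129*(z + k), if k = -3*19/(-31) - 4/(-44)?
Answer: 84882/341 + 129*I*√129 ≈ 248.92 + 1465.2*I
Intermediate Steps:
k = 658/341 (k = -57*(-1/31) - 4*(-1/44) = 57/31 + 1/11 = 658/341 ≈ 1.9296)
z = I*√129 (z = √(-129) = I*√129 ≈ 11.358*I)
129*(z + k) = 129*(I*√129 + 658/341) = 129*(658/341 + I*√129) = 84882/341 + 129*I*√129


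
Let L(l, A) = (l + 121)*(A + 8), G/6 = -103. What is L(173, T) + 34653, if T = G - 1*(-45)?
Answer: -131457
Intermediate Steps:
G = -618 (G = 6*(-103) = -618)
T = -573 (T = -618 - 1*(-45) = -618 + 45 = -573)
L(l, A) = (8 + A)*(121 + l) (L(l, A) = (121 + l)*(8 + A) = (8 + A)*(121 + l))
L(173, T) + 34653 = (968 + 8*173 + 121*(-573) - 573*173) + 34653 = (968 + 1384 - 69333 - 99129) + 34653 = -166110 + 34653 = -131457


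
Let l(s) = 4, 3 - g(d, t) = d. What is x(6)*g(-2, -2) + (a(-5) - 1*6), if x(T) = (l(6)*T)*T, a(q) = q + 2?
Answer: 711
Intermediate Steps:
g(d, t) = 3 - d
a(q) = 2 + q
x(T) = 4*T² (x(T) = (4*T)*T = 4*T²)
x(6)*g(-2, -2) + (a(-5) - 1*6) = (4*6²)*(3 - 1*(-2)) + ((2 - 5) - 1*6) = (4*36)*(3 + 2) + (-3 - 6) = 144*5 - 9 = 720 - 9 = 711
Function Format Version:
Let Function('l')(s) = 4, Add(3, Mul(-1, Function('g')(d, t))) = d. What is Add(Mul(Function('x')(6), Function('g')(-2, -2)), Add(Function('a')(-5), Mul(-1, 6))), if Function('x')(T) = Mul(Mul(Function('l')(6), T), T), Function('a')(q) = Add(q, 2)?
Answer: 711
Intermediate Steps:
Function('g')(d, t) = Add(3, Mul(-1, d))
Function('a')(q) = Add(2, q)
Function('x')(T) = Mul(4, Pow(T, 2)) (Function('x')(T) = Mul(Mul(4, T), T) = Mul(4, Pow(T, 2)))
Add(Mul(Function('x')(6), Function('g')(-2, -2)), Add(Function('a')(-5), Mul(-1, 6))) = Add(Mul(Mul(4, Pow(6, 2)), Add(3, Mul(-1, -2))), Add(Add(2, -5), Mul(-1, 6))) = Add(Mul(Mul(4, 36), Add(3, 2)), Add(-3, -6)) = Add(Mul(144, 5), -9) = Add(720, -9) = 711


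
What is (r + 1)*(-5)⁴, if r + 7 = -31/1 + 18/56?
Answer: -641875/28 ≈ -22924.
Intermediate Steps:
r = -1055/28 (r = -7 + (-31/1 + 18/56) = -7 + (-31*1 + 18*(1/56)) = -7 + (-31 + 9/28) = -7 - 859/28 = -1055/28 ≈ -37.679)
(r + 1)*(-5)⁴ = (-1055/28 + 1)*(-5)⁴ = -1027/28*625 = -641875/28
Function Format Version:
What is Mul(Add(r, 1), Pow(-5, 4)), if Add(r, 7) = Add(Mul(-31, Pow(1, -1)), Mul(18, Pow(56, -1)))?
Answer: Rational(-641875, 28) ≈ -22924.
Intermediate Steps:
r = Rational(-1055, 28) (r = Add(-7, Add(Mul(-31, Pow(1, -1)), Mul(18, Pow(56, -1)))) = Add(-7, Add(Mul(-31, 1), Mul(18, Rational(1, 56)))) = Add(-7, Add(-31, Rational(9, 28))) = Add(-7, Rational(-859, 28)) = Rational(-1055, 28) ≈ -37.679)
Mul(Add(r, 1), Pow(-5, 4)) = Mul(Add(Rational(-1055, 28), 1), Pow(-5, 4)) = Mul(Rational(-1027, 28), 625) = Rational(-641875, 28)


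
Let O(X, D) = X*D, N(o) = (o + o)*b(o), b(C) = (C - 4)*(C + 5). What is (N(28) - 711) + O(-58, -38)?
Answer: 45845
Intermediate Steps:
b(C) = (-4 + C)*(5 + C)
N(o) = 2*o*(-20 + o + o**2) (N(o) = (o + o)*(-20 + o + o**2) = (2*o)*(-20 + o + o**2) = 2*o*(-20 + o + o**2))
O(X, D) = D*X
(N(28) - 711) + O(-58, -38) = (2*28*(-20 + 28 + 28**2) - 711) - 38*(-58) = (2*28*(-20 + 28 + 784) - 711) + 2204 = (2*28*792 - 711) + 2204 = (44352 - 711) + 2204 = 43641 + 2204 = 45845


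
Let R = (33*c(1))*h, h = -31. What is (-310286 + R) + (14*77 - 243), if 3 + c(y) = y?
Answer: -307405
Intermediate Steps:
c(y) = -3 + y
R = 2046 (R = (33*(-3 + 1))*(-31) = (33*(-2))*(-31) = -66*(-31) = 2046)
(-310286 + R) + (14*77 - 243) = (-310286 + 2046) + (14*77 - 243) = -308240 + (1078 - 243) = -308240 + 835 = -307405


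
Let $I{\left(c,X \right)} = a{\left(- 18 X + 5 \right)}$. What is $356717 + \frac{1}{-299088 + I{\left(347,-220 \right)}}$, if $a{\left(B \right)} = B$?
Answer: $\frac{105275391190}{295123} \approx 3.5672 \cdot 10^{5}$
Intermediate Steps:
$I{\left(c,X \right)} = 5 - 18 X$ ($I{\left(c,X \right)} = - 18 X + 5 = 5 - 18 X$)
$356717 + \frac{1}{-299088 + I{\left(347,-220 \right)}} = 356717 + \frac{1}{-299088 + \left(5 - -3960\right)} = 356717 + \frac{1}{-299088 + \left(5 + 3960\right)} = 356717 + \frac{1}{-299088 + 3965} = 356717 + \frac{1}{-295123} = 356717 - \frac{1}{295123} = \frac{105275391190}{295123}$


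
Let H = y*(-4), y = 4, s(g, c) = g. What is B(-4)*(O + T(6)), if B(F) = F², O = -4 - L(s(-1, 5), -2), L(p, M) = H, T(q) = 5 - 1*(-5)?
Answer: 352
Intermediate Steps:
T(q) = 10 (T(q) = 5 + 5 = 10)
H = -16 (H = 4*(-4) = -16)
L(p, M) = -16
O = 12 (O = -4 - 1*(-16) = -4 + 16 = 12)
B(-4)*(O + T(6)) = (-4)²*(12 + 10) = 16*22 = 352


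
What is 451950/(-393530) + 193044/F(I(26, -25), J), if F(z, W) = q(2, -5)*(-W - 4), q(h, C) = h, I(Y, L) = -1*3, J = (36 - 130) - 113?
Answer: 5681043/11977 ≈ 474.33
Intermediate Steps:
J = -207 (J = -94 - 113 = -207)
I(Y, L) = -3
F(z, W) = -8 - 2*W (F(z, W) = 2*(-W - 4) = 2*(-4 - W) = -8 - 2*W)
451950/(-393530) + 193044/F(I(26, -25), J) = 451950/(-393530) + 193044/(-8 - 2*(-207)) = 451950*(-1/393530) + 193044/(-8 + 414) = -1965/1711 + 193044/406 = -1965/1711 + 193044*(1/406) = -1965/1711 + 96522/203 = 5681043/11977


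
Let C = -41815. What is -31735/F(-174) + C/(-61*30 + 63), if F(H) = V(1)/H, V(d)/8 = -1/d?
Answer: -4878422555/7068 ≈ -6.9021e+5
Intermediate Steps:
V(d) = -8/d (V(d) = 8*(-1/d) = -8/d)
F(H) = -8/H (F(H) = (-8/1)/H = (-8*1)/H = -8/H)
-31735/F(-174) + C/(-61*30 + 63) = -31735/((-8/(-174))) - 41815/(-61*30 + 63) = -31735/((-8*(-1/174))) - 41815/(-1830 + 63) = -31735/4/87 - 41815/(-1767) = -31735*87/4 - 41815*(-1/1767) = -2760945/4 + 41815/1767 = -4878422555/7068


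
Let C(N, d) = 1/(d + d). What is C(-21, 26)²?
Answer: 1/2704 ≈ 0.00036982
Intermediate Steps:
C(N, d) = 1/(2*d)
C(-21, 26)² = ((½)/26)² = ((½)*(1/26))² = (1/52)² = 1/2704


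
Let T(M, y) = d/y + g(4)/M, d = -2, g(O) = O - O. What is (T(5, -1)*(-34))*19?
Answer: -1292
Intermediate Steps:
g(O) = 0
T(M, y) = -2/y (T(M, y) = -2/y + 0/M = -2/y + 0 = -2/y)
(T(5, -1)*(-34))*19 = (-2/(-1)*(-34))*19 = (-2*(-1)*(-34))*19 = (2*(-34))*19 = -68*19 = -1292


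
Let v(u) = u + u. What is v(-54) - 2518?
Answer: -2626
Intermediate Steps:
v(u) = 2*u
v(-54) - 2518 = 2*(-54) - 2518 = -108 - 2518 = -2626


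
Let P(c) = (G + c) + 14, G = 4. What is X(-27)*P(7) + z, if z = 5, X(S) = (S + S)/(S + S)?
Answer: 30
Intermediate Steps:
P(c) = 18 + c (P(c) = (4 + c) + 14 = 18 + c)
X(S) = 1 (X(S) = (2*S)/((2*S)) = (2*S)*(1/(2*S)) = 1)
X(-27)*P(7) + z = 1*(18 + 7) + 5 = 1*25 + 5 = 25 + 5 = 30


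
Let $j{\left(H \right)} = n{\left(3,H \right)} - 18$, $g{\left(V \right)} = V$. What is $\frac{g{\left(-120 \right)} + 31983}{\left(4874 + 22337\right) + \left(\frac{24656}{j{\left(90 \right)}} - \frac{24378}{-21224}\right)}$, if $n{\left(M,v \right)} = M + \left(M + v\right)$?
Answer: $\frac{13187076084}{11393062255} \approx 1.1575$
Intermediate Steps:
$n{\left(M,v \right)} = v + 2 M$
$j{\left(H \right)} = -12 + H$ ($j{\left(H \right)} = \left(H + 2 \cdot 3\right) - 18 = \left(H + 6\right) - 18 = \left(6 + H\right) - 18 = -12 + H$)
$\frac{g{\left(-120 \right)} + 31983}{\left(4874 + 22337\right) + \left(\frac{24656}{j{\left(90 \right)}} - \frac{24378}{-21224}\right)} = \frac{-120 + 31983}{\left(4874 + 22337\right) - \left(- \frac{12189}{10612} - \frac{24656}{-12 + 90}\right)} = \frac{31863}{27211 - \left(- \frac{12189}{10612} - \frac{24656}{78}\right)} = \frac{31863}{27211 + \left(24656 \cdot \frac{1}{78} + \frac{12189}{10612}\right)} = \frac{31863}{27211 + \left(\frac{12328}{39} + \frac{12189}{10612}\right)} = \frac{31863}{27211 + \frac{131300107}{413868}} = \frac{31863}{\frac{11393062255}{413868}} = 31863 \cdot \frac{413868}{11393062255} = \frac{13187076084}{11393062255}$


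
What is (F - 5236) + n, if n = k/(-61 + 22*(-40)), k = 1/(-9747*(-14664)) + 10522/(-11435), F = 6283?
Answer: 1610261085620948701/1537974767632680 ≈ 1047.0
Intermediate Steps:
k = -1503909532741/1634404641480 (k = -1/9747*(-1/14664) + 10522*(-1/11435) = 1/142930008 - 10522/11435 = -1503909532741/1634404641480 ≈ -0.92016)
n = 1503909532741/1537974767632680 (n = -1503909532741/(1634404641480*(-61 + 22*(-40))) = -1503909532741/(1634404641480*(-61 - 880)) = -1503909532741/1634404641480/(-941) = -1503909532741/1634404641480*(-1/941) = 1503909532741/1537974767632680 ≈ 0.00097785)
(F - 5236) + n = (6283 - 5236) + 1503909532741/1537974767632680 = 1047 + 1503909532741/1537974767632680 = 1610261085620948701/1537974767632680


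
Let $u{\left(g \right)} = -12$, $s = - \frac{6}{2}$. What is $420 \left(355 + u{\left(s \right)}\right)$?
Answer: $144060$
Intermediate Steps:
$s = -3$ ($s = \left(-6\right) \frac{1}{2} = -3$)
$420 \left(355 + u{\left(s \right)}\right) = 420 \left(355 - 12\right) = 420 \cdot 343 = 144060$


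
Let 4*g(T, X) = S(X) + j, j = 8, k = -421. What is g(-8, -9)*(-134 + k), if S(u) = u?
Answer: 555/4 ≈ 138.75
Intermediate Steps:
g(T, X) = 2 + X/4 (g(T, X) = (X + 8)/4 = (8 + X)/4 = 2 + X/4)
g(-8, -9)*(-134 + k) = (2 + (1/4)*(-9))*(-134 - 421) = (2 - 9/4)*(-555) = -1/4*(-555) = 555/4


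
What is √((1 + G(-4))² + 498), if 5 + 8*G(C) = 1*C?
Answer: √31873/8 ≈ 22.316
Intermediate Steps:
G(C) = -5/8 + C/8 (G(C) = -5/8 + (1*C)/8 = -5/8 + C/8)
√((1 + G(-4))² + 498) = √((1 + (-5/8 + (⅛)*(-4)))² + 498) = √((1 + (-5/8 - ½))² + 498) = √((1 - 9/8)² + 498) = √((-⅛)² + 498) = √(1/64 + 498) = √(31873/64) = √31873/8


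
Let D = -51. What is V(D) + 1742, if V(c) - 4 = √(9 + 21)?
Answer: 1746 + √30 ≈ 1751.5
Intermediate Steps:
V(c) = 4 + √30 (V(c) = 4 + √(9 + 21) = 4 + √30)
V(D) + 1742 = (4 + √30) + 1742 = 1746 + √30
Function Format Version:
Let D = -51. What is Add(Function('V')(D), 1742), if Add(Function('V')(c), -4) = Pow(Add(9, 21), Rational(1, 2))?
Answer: Add(1746, Pow(30, Rational(1, 2))) ≈ 1751.5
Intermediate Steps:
Function('V')(c) = Add(4, Pow(30, Rational(1, 2))) (Function('V')(c) = Add(4, Pow(Add(9, 21), Rational(1, 2))) = Add(4, Pow(30, Rational(1, 2))))
Add(Function('V')(D), 1742) = Add(Add(4, Pow(30, Rational(1, 2))), 1742) = Add(1746, Pow(30, Rational(1, 2)))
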